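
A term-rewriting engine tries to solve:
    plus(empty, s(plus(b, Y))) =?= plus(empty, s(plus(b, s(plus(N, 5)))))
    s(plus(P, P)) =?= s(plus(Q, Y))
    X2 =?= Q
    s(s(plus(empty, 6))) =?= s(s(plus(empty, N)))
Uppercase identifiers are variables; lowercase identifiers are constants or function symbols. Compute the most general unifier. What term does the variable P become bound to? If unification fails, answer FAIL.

Decompose plus/2: empty =?= empty,  s(plus(b, Y)) =?= s(plus(b, s(plus(N, 5)))).
Delete trivial equation empty =?= empty.
Decompose s/1: plus(b, Y) =?= plus(b, s(plus(N, 5))).
Decompose plus/2: b =?= b,  Y =?= s(plus(N, 5)).
Delete trivial equation b =?= b.
Bind Y := s(plus(N, 5)); substituting into the one remaining equation that mentions Y gives: s(plus(P, P)) =?= s(plus(Q, s(plus(N, 5)))).
Decompose s/1: plus(P, P) =?= plus(Q, s(plus(N, 5))).
Decompose plus/2: P =?= Q,  P =?= s(plus(N, 5)).
Bind P := Q; substituting into the one remaining equation that mentions P gives: Q =?= s(plus(N, 5)).
Bind Q := s(plus(N, 5)); substituting into the one remaining equation that mentions Q gives: X2 =?= s(plus(N, 5)). Substituting into the earlier binding gives P := s(plus(N, 5)).
Bind X2 := s(plus(N, 5)); no other remaining equation mentions X2.
Decompose s/1: s(plus(empty, 6)) =?= s(plus(empty, N)).
Decompose s/1: plus(empty, 6) =?= plus(empty, N).
Decompose plus/2: empty =?= empty,  6 =?= N.
Delete trivial equation empty =?= empty.
Bind N := 6. Substituting into the earlier bindings gives Y := s(plus(6, 5)), P := s(plus(6, 5)), Q := s(plus(6, 5)), X2 := s(plus(6, 5)).
MGU = { Y -> s(plus(6, 5)), P -> s(plus(6, 5)), Q -> s(plus(6, 5)), X2 -> s(plus(6, 5)), N -> 6 }, so P -> s(plus(6, 5)).

s(plus(6, 5))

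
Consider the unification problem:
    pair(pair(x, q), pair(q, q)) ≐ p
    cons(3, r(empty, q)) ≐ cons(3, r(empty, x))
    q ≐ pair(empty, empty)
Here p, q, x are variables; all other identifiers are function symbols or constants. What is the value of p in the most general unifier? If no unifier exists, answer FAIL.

Bind p := pair(pair(x, q), pair(q, q)); no other remaining equation mentions p.
Decompose cons/2: 3 ≐ 3,  r(empty, q) ≐ r(empty, x).
Delete trivial equation 3 ≐ 3.
Decompose r/2: empty ≐ empty,  q ≐ x.
Delete trivial equation empty ≐ empty.
Bind q := x; substituting into the remaining equation gives: x ≐ pair(empty, empty). Substituting into the earlier binding gives p := pair(pair(x, x), pair(x, x)).
Bind x := pair(empty, empty). Substituting into the earlier bindings gives p := pair(pair(pair(empty, empty), pair(empty, empty)), pair(pair(empty, empty), pair(empty, empty))), q := pair(empty, empty).
MGU = { p -> pair(pair(pair(empty, empty), pair(empty, empty)), pair(pair(empty, empty), pair(empty, empty))), q -> pair(empty, empty), x -> pair(empty, empty) }, so p -> pair(pair(pair(empty, empty), pair(empty, empty)), pair(pair(empty, empty), pair(empty, empty))).

pair(pair(pair(empty, empty), pair(empty, empty)), pair(pair(empty, empty), pair(empty, empty)))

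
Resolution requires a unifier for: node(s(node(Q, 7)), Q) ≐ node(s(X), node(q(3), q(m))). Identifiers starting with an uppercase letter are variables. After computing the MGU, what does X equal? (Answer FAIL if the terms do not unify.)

Decompose node/2: s(node(Q, 7)) ≐ s(X),  Q ≐ node(q(3), q(m)).
Decompose s/1: node(Q, 7) ≐ X.
Bind X := node(Q, 7); no other remaining equation mentions X.
Bind Q := node(q(3), q(m)). Substituting into the earlier binding gives X := node(node(q(3), q(m)), 7).
MGU = { X := node(node(q(3), q(m)), 7), Q := node(q(3), q(m)) }, so X := node(node(q(3), q(m)), 7).

node(node(q(3), q(m)), 7)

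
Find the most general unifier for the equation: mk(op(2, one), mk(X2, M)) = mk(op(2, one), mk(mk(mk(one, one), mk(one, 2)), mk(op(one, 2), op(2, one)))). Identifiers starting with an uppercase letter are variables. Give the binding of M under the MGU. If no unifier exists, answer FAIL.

mk(op(one, 2), op(2, one))

Decompose mk/2: op(2, one) = op(2, one),  mk(X2, M) = mk(mk(mk(one, one), mk(one, 2)), mk(op(one, 2), op(2, one))).
Delete trivial equation op(2, one) = op(2, one).
Decompose mk/2: X2 = mk(mk(one, one), mk(one, 2)),  M = mk(op(one, 2), op(2, one)).
Bind X2 := mk(mk(one, one), mk(one, 2)); no other remaining equation mentions X2.
Bind M := mk(op(one, 2), op(2, one)).
MGU = { X2 := mk(mk(one, one), mk(one, 2)), M := mk(op(one, 2), op(2, one)) }, so M := mk(op(one, 2), op(2, one)).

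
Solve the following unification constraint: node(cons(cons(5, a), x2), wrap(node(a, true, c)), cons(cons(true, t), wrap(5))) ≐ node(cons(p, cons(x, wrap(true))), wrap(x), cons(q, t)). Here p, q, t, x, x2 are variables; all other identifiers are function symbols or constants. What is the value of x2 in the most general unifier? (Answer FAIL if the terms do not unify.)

Decompose node/3: cons(cons(5, a), x2) ≐ cons(p, cons(x, wrap(true))),  wrap(node(a, true, c)) ≐ wrap(x),  cons(cons(true, t), wrap(5)) ≐ cons(q, t).
Decompose cons/2: cons(5, a) ≐ p,  x2 ≐ cons(x, wrap(true)).
Bind p := cons(5, a); no other remaining equation mentions p.
Bind x2 := cons(x, wrap(true)); no other remaining equation mentions x2.
Decompose wrap/1: node(a, true, c) ≐ x.
Bind x := node(a, true, c); no other remaining equation mentions x. Substituting into the earlier binding gives x2 := cons(node(a, true, c), wrap(true)).
Decompose cons/2: cons(true, t) ≐ q,  wrap(5) ≐ t.
Bind q := cons(true, t); no other remaining equation mentions q.
Bind t := wrap(5). Substituting into the earlier binding gives q := cons(true, wrap(5)).
MGU = { p -> cons(5, a), x2 -> cons(node(a, true, c), wrap(true)), x -> node(a, true, c), q -> cons(true, wrap(5)), t -> wrap(5) }, so x2 -> cons(node(a, true, c), wrap(true)).

cons(node(a, true, c), wrap(true))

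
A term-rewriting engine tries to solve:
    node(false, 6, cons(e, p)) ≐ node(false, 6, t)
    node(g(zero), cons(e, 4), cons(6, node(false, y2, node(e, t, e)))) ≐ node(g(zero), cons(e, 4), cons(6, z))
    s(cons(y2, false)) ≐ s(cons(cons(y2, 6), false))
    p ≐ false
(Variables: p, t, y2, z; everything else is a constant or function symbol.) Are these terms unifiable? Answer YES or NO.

Decompose node/3: false ≐ false,  6 ≐ 6,  cons(e, p) ≐ t.
Delete trivial equation false ≐ false.
Delete trivial equation 6 ≐ 6.
Bind t := cons(e, p); substituting into the one remaining equation that mentions t gives: node(g(zero), cons(e, 4), cons(6, node(false, y2, node(e, cons(e, p), e)))) ≐ node(g(zero), cons(e, 4), cons(6, z)).
Decompose node/3: g(zero) ≐ g(zero),  cons(e, 4) ≐ cons(e, 4),  cons(6, node(false, y2, node(e, cons(e, p), e))) ≐ cons(6, z).
Delete trivial equation g(zero) ≐ g(zero).
Delete trivial equation cons(e, 4) ≐ cons(e, 4).
Decompose cons/2: 6 ≐ 6,  node(false, y2, node(e, cons(e, p), e)) ≐ z.
Delete trivial equation 6 ≐ 6.
Bind z := node(false, y2, node(e, cons(e, p), e)); no other remaining equation mentions z.
Decompose s/1: cons(y2, false) ≐ cons(cons(y2, 6), false).
Decompose cons/2: y2 ≐ cons(y2, 6),  false ≐ false.
Occurs check fails: y2 occurs in cons(y2, 6); the equation y2 ≐ cons(y2, 6) has no finite solution.

NO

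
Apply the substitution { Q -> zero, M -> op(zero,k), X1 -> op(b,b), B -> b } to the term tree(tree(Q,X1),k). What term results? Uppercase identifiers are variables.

tree(tree(zero,op(b,b)),k)

Replace each occurrence of Q with zero.
Replace each occurrence of X1 with op(b,b).
Result: tree(tree(zero,op(b,b)),k).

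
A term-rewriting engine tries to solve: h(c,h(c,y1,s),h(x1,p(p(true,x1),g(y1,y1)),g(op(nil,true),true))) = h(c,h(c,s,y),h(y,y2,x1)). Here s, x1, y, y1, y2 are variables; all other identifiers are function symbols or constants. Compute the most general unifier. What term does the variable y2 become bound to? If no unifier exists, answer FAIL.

p(p(true,g(op(nil,true),true)),g(g(op(nil,true),true),g(op(nil,true),true)))

Decompose h/3: c = c,  h(c,y1,s) = h(c,s,y),  h(x1,p(p(true,x1),g(y1,y1)),g(op(nil,true),true)) = h(y,y2,x1).
Delete trivial equation c = c.
Decompose h/3: c = c,  y1 = s,  s = y.
Delete trivial equation c = c.
Bind y1 := s; substituting into the one remaining equation that mentions y1 gives: h(x1,p(p(true,x1),g(s,s)),g(op(nil,true),true)) = h(y,y2,x1).
Bind s := y; substituting into the remaining equation gives: h(x1,p(p(true,x1),g(y,y)),g(op(nil,true),true)) = h(y,y2,x1). Substituting into the earlier binding gives y1 := y.
Decompose h/3: x1 = y,  p(p(true,x1),g(y,y)) = y2,  g(op(nil,true),true) = x1.
Bind x1 := y; substituting into the remaining equations gives: p(p(true,y),g(y,y)) = y2,  g(op(nil,true),true) = y.
Bind y2 := p(p(true,y),g(y,y)); no other remaining equation mentions y2.
Bind y := g(op(nil,true),true). Substituting into the earlier bindings gives y1 := g(op(nil,true),true), s := g(op(nil,true),true), x1 := g(op(nil,true),true), y2 := p(p(true,g(op(nil,true),true)),g(g(op(nil,true),true),g(op(nil,true),true))).
MGU = { y1 -> g(op(nil,true),true), s -> g(op(nil,true),true), x1 -> g(op(nil,true),true), y2 -> p(p(true,g(op(nil,true),true)),g(g(op(nil,true),true),g(op(nil,true),true))), y -> g(op(nil,true),true) }, so y2 -> p(p(true,g(op(nil,true),true)),g(g(op(nil,true),true),g(op(nil,true),true))).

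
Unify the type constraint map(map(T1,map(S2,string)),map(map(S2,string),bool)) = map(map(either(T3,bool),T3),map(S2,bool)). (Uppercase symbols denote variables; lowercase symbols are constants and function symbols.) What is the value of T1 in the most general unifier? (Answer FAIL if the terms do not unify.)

FAIL

Decompose map/2: map(T1,map(S2,string)) = map(either(T3,bool),T3),  map(map(S2,string),bool) = map(S2,bool).
Decompose map/2: T1 = either(T3,bool),  map(S2,string) = T3.
Bind T1 := either(T3,bool); no other remaining equation mentions T1.
Bind T3 := map(S2,string); no other remaining equation mentions T3. Substituting into the earlier binding gives T1 := either(map(S2,string),bool).
Decompose map/2: map(S2,string) = S2,  bool = bool.
Occurs check fails: S2 occurs in map(S2,string); the equation S2 = map(S2,string) has no finite solution.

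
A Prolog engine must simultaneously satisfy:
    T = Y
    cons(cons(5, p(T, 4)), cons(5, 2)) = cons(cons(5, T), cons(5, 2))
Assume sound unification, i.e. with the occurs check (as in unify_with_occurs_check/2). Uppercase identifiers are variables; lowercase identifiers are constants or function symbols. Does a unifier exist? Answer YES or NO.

Bind T := Y; substituting into the remaining equation gives: cons(cons(5, p(Y, 4)), cons(5, 2)) = cons(cons(5, Y), cons(5, 2)).
Decompose cons/2: cons(5, p(Y, 4)) = cons(5, Y),  cons(5, 2) = cons(5, 2).
Decompose cons/2: 5 = 5,  p(Y, 4) = Y.
Delete trivial equation 5 = 5.
Occurs check fails: Y occurs in p(Y, 4); the equation Y = p(Y, 4) has no finite solution.

NO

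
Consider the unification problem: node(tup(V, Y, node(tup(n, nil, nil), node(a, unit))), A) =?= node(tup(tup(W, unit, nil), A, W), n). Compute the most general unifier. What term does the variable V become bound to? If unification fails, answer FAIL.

tup(node(tup(n, nil, nil), node(a, unit)), unit, nil)

Decompose node/2: tup(V, Y, node(tup(n, nil, nil), node(a, unit))) =?= tup(tup(W, unit, nil), A, W),  A =?= n.
Decompose tup/3: V =?= tup(W, unit, nil),  Y =?= A,  node(tup(n, nil, nil), node(a, unit)) =?= W.
Bind V := tup(W, unit, nil); no other remaining equation mentions V.
Bind Y := A; no other remaining equation mentions Y.
Bind W := node(tup(n, nil, nil), node(a, unit)); no other remaining equation mentions W. Substituting into the earlier binding gives V := tup(node(tup(n, nil, nil), node(a, unit)), unit, nil).
Bind A := n. Substituting into the earlier binding gives Y := n.
MGU = { V := tup(node(tup(n, nil, nil), node(a, unit)), unit, nil), Y := n, W := node(tup(n, nil, nil), node(a, unit)), A := n }, so V := tup(node(tup(n, nil, nil), node(a, unit)), unit, nil).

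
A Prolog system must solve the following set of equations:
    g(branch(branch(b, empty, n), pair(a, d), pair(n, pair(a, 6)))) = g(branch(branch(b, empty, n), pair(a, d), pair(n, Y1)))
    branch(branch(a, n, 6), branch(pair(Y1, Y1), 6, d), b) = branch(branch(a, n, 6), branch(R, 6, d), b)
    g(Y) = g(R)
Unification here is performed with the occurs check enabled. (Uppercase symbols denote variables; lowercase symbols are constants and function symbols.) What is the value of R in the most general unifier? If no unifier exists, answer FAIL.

Decompose g/1: branch(branch(b, empty, n), pair(a, d), pair(n, pair(a, 6))) = branch(branch(b, empty, n), pair(a, d), pair(n, Y1)).
Decompose branch/3: branch(b, empty, n) = branch(b, empty, n),  pair(a, d) = pair(a, d),  pair(n, pair(a, 6)) = pair(n, Y1).
Delete trivial equation branch(b, empty, n) = branch(b, empty, n).
Delete trivial equation pair(a, d) = pair(a, d).
Decompose pair/2: n = n,  pair(a, 6) = Y1.
Delete trivial equation n = n.
Bind Y1 := pair(a, 6); substituting into the one remaining equation that mentions Y1 gives: branch(branch(a, n, 6), branch(pair(pair(a, 6), pair(a, 6)), 6, d), b) = branch(branch(a, n, 6), branch(R, 6, d), b).
Decompose branch/3: branch(a, n, 6) = branch(a, n, 6),  branch(pair(pair(a, 6), pair(a, 6)), 6, d) = branch(R, 6, d),  b = b.
Delete trivial equation branch(a, n, 6) = branch(a, n, 6).
Decompose branch/3: pair(pair(a, 6), pair(a, 6)) = R,  6 = 6,  d = d.
Bind R := pair(pair(a, 6), pair(a, 6)); substituting into the one remaining equation that mentions R gives: g(Y) = g(pair(pair(a, 6), pair(a, 6))).
Delete trivial equation 6 = 6.
Delete trivial equation d = d.
Delete trivial equation b = b.
Decompose g/1: Y = pair(pair(a, 6), pair(a, 6)).
Bind Y := pair(pair(a, 6), pair(a, 6)).
MGU = { Y1 ↦ pair(a, 6), R ↦ pair(pair(a, 6), pair(a, 6)), Y ↦ pair(pair(a, 6), pair(a, 6)) }, so R ↦ pair(pair(a, 6), pair(a, 6)).

pair(pair(a, 6), pair(a, 6))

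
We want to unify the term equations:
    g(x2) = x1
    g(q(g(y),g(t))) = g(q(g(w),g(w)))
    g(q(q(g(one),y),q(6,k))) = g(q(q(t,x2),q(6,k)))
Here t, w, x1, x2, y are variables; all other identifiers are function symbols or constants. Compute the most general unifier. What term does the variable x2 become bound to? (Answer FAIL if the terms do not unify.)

g(one)

Bind x1 := g(x2); no other remaining equation mentions x1.
Decompose g/1: q(g(y),g(t)) = q(g(w),g(w)).
Decompose q/2: g(y) = g(w),  g(t) = g(w).
Decompose g/1: y = w.
Bind y := w; substituting into the one remaining equation that mentions y gives: g(q(q(g(one),w),q(6,k))) = g(q(q(t,x2),q(6,k))).
Decompose g/1: t = w.
Bind t := w; substituting into the remaining equation gives: g(q(q(g(one),w),q(6,k))) = g(q(q(w,x2),q(6,k))).
Decompose g/1: q(q(g(one),w),q(6,k)) = q(q(w,x2),q(6,k)).
Decompose q/2: q(g(one),w) = q(w,x2),  q(6,k) = q(6,k).
Decompose q/2: g(one) = w,  w = x2.
Bind w := g(one); substituting into the one remaining equation that mentions w gives: g(one) = x2. Substituting into the earlier bindings gives y := g(one), t := g(one).
Bind x2 := g(one); no other remaining equation mentions x2. Substituting into the earlier binding gives x1 := g(g(one)).
Delete trivial equation q(6,k) = q(6,k).
MGU = { x1 -> g(g(one)), y -> g(one), t -> g(one), w -> g(one), x2 -> g(one) }, so x2 -> g(one).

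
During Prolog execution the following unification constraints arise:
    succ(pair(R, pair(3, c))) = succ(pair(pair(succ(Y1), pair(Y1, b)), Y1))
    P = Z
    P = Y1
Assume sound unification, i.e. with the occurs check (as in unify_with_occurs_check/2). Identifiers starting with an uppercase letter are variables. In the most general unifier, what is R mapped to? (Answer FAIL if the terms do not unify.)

Decompose succ/1: pair(R, pair(3, c)) = pair(pair(succ(Y1), pair(Y1, b)), Y1).
Decompose pair/2: R = pair(succ(Y1), pair(Y1, b)),  pair(3, c) = Y1.
Bind R := pair(succ(Y1), pair(Y1, b)); no other remaining equation mentions R.
Bind Y1 := pair(3, c); substituting into the one remaining equation that mentions Y1 gives: P = pair(3, c). Substituting into the earlier binding gives R := pair(succ(pair(3, c)), pair(pair(3, c), b)).
Bind P := Z; substituting into the remaining equation gives: Z = pair(3, c).
Bind Z := pair(3, c). Substituting into the earlier binding gives P := pair(3, c).
MGU = { R = pair(succ(pair(3, c)), pair(pair(3, c), b)), Y1 = pair(3, c), P = pair(3, c), Z = pair(3, c) }, so R = pair(succ(pair(3, c)), pair(pair(3, c), b)).

pair(succ(pair(3, c)), pair(pair(3, c), b))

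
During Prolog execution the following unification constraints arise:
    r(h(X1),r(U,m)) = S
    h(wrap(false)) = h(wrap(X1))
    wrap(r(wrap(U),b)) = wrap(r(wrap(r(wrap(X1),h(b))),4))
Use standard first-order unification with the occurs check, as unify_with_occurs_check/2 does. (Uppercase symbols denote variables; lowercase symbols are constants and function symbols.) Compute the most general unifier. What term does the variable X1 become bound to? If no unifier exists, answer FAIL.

FAIL

Bind S := r(h(X1),r(U,m)); no other remaining equation mentions S.
Decompose h/1: wrap(false) = wrap(X1).
Decompose wrap/1: false = X1.
Bind X1 := false; substituting into the remaining equation gives: wrap(r(wrap(U),b)) = wrap(r(wrap(r(wrap(false),h(b))),4)). Substituting into the earlier binding gives S := r(h(false),r(U,m)).
Decompose wrap/1: r(wrap(U),b) = r(wrap(r(wrap(false),h(b))),4).
Decompose r/2: wrap(U) = wrap(r(wrap(false),h(b))),  b = 4.
Decompose wrap/1: U = r(wrap(false),h(b)).
Bind U := r(wrap(false),h(b)); no other remaining equation mentions U. Substituting into the earlier binding gives S := r(h(false),r(r(wrap(false),h(b)),m)).
Clash: constants b and 4 differ; no unifier exists.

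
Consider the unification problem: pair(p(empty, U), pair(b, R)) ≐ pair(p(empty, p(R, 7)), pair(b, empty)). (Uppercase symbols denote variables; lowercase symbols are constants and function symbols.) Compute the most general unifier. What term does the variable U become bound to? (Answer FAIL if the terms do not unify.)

Decompose pair/2: p(empty, U) ≐ p(empty, p(R, 7)),  pair(b, R) ≐ pair(b, empty).
Decompose p/2: empty ≐ empty,  U ≐ p(R, 7).
Delete trivial equation empty ≐ empty.
Bind U := p(R, 7); no other remaining equation mentions U.
Decompose pair/2: b ≐ b,  R ≐ empty.
Delete trivial equation b ≐ b.
Bind R := empty. Substituting into the earlier binding gives U := p(empty, 7).
MGU = { U -> p(empty, 7), R -> empty }, so U -> p(empty, 7).

p(empty, 7)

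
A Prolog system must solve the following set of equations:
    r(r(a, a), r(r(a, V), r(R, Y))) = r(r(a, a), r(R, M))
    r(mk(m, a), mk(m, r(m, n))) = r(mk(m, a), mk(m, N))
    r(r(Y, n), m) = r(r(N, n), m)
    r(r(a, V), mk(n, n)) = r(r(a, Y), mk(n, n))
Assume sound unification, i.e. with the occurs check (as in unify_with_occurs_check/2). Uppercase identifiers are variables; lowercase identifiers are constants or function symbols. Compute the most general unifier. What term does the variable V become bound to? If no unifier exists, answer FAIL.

Decompose r/2: r(a, a) = r(a, a),  r(r(a, V), r(R, Y)) = r(R, M).
Delete trivial equation r(a, a) = r(a, a).
Decompose r/2: r(a, V) = R,  r(R, Y) = M.
Bind R := r(a, V); substituting into the one remaining equation that mentions R gives: r(r(a, V), Y) = M.
Bind M := r(r(a, V), Y); no other remaining equation mentions M.
Decompose r/2: mk(m, a) = mk(m, a),  mk(m, r(m, n)) = mk(m, N).
Delete trivial equation mk(m, a) = mk(m, a).
Decompose mk/2: m = m,  r(m, n) = N.
Delete trivial equation m = m.
Bind N := r(m, n); substituting into the one remaining equation that mentions N gives: r(r(Y, n), m) = r(r(r(m, n), n), m).
Decompose r/2: r(Y, n) = r(r(m, n), n),  m = m.
Decompose r/2: Y = r(m, n),  n = n.
Bind Y := r(m, n); substituting into the one remaining equation that mentions Y gives: r(r(a, V), mk(n, n)) = r(r(a, r(m, n)), mk(n, n)). Substituting into the earlier binding gives M := r(r(a, V), r(m, n)).
Delete trivial equation n = n.
Delete trivial equation m = m.
Decompose r/2: r(a, V) = r(a, r(m, n)),  mk(n, n) = mk(n, n).
Decompose r/2: a = a,  V = r(m, n).
Delete trivial equation a = a.
Bind V := r(m, n); no other remaining equation mentions V. Substituting into the earlier bindings gives R := r(a, r(m, n)), M := r(r(a, r(m, n)), r(m, n)).
Delete trivial equation mk(n, n) = mk(n, n).
MGU = { R -> r(a, r(m, n)), M -> r(r(a, r(m, n)), r(m, n)), N -> r(m, n), Y -> r(m, n), V -> r(m, n) }, so V -> r(m, n).

r(m, n)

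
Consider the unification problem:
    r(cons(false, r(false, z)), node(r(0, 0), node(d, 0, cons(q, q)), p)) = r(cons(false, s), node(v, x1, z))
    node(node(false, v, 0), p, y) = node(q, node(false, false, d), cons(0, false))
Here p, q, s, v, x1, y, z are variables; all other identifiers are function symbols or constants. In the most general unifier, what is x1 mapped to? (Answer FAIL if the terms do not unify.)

node(d, 0, cons(node(false, r(0, 0), 0), node(false, r(0, 0), 0)))

Decompose r/2: cons(false, r(false, z)) = cons(false, s),  node(r(0, 0), node(d, 0, cons(q, q)), p) = node(v, x1, z).
Decompose cons/2: false = false,  r(false, z) = s.
Delete trivial equation false = false.
Bind s := r(false, z); no other remaining equation mentions s.
Decompose node/3: r(0, 0) = v,  node(d, 0, cons(q, q)) = x1,  p = z.
Bind v := r(0, 0); substituting into the one remaining equation that mentions v gives: node(node(false, r(0, 0), 0), p, y) = node(q, node(false, false, d), cons(0, false)).
Bind x1 := node(d, 0, cons(q, q)); no other remaining equation mentions x1.
Bind p := z; substituting into the remaining equation gives: node(node(false, r(0, 0), 0), z, y) = node(q, node(false, false, d), cons(0, false)).
Decompose node/3: node(false, r(0, 0), 0) = q,  z = node(false, false, d),  y = cons(0, false).
Bind q := node(false, r(0, 0), 0); no other remaining equation mentions q. Substituting into the earlier binding gives x1 := node(d, 0, cons(node(false, r(0, 0), 0), node(false, r(0, 0), 0))).
Bind z := node(false, false, d); no other remaining equation mentions z. Substituting into the earlier bindings gives s := r(false, node(false, false, d)), p := node(false, false, d).
Bind y := cons(0, false).
MGU = { s ↦ r(false, node(false, false, d)), v ↦ r(0, 0), x1 ↦ node(d, 0, cons(node(false, r(0, 0), 0), node(false, r(0, 0), 0))), p ↦ node(false, false, d), q ↦ node(false, r(0, 0), 0), z ↦ node(false, false, d), y ↦ cons(0, false) }, so x1 ↦ node(d, 0, cons(node(false, r(0, 0), 0), node(false, r(0, 0), 0))).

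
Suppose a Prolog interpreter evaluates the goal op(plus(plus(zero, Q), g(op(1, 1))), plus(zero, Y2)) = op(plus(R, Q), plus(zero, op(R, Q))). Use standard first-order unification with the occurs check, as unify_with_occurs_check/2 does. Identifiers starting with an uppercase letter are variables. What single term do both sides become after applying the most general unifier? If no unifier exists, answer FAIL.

op(plus(plus(zero, g(op(1, 1))), g(op(1, 1))), plus(zero, op(plus(zero, g(op(1, 1))), g(op(1, 1)))))

Decompose op/2: plus(plus(zero, Q), g(op(1, 1))) = plus(R, Q),  plus(zero, Y2) = plus(zero, op(R, Q)).
Decompose plus/2: plus(zero, Q) = R,  g(op(1, 1)) = Q.
Bind R := plus(zero, Q); substituting into the one remaining equation that mentions R gives: plus(zero, Y2) = plus(zero, op(plus(zero, Q), Q)).
Bind Q := g(op(1, 1)); substituting into the remaining equation gives: plus(zero, Y2) = plus(zero, op(plus(zero, g(op(1, 1))), g(op(1, 1)))). Substituting into the earlier binding gives R := plus(zero, g(op(1, 1))).
Decompose plus/2: zero = zero,  Y2 = op(plus(zero, g(op(1, 1))), g(op(1, 1))).
Delete trivial equation zero = zero.
Bind Y2 := op(plus(zero, g(op(1, 1))), g(op(1, 1))).
Applying the MGU to either side gives op(plus(plus(zero, g(op(1, 1))), g(op(1, 1))), plus(zero, op(plus(zero, g(op(1, 1))), g(op(1, 1))))).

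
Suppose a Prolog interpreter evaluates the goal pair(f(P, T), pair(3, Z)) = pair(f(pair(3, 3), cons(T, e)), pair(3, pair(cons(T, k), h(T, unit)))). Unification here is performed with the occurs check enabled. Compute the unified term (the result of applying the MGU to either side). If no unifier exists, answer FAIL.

Decompose pair/2: f(P, T) = f(pair(3, 3), cons(T, e)),  pair(3, Z) = pair(3, pair(cons(T, k), h(T, unit))).
Decompose f/2: P = pair(3, 3),  T = cons(T, e).
Bind P := pair(3, 3); no other remaining equation mentions P.
Occurs check fails: T occurs in cons(T, e); the equation T = cons(T, e) has no finite solution.

FAIL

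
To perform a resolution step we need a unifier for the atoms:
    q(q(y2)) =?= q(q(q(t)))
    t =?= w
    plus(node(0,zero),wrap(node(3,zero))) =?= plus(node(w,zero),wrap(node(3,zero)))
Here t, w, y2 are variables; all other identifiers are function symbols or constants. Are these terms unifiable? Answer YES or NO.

YES

Decompose q/1: q(y2) =?= q(q(t)).
Decompose q/1: y2 =?= q(t).
Bind y2 := q(t); no other remaining equation mentions y2.
Bind t := w; no other remaining equation mentions t. Substituting into the earlier binding gives y2 := q(w).
Decompose plus/2: node(0,zero) =?= node(w,zero),  wrap(node(3,zero)) =?= wrap(node(3,zero)).
Decompose node/2: 0 =?= w,  zero =?= zero.
Bind w := 0; no other remaining equation mentions w. Substituting into the earlier bindings gives y2 := q(0), t := 0.
Delete trivial equation zero =?= zero.
Delete trivial equation wrap(node(3,zero)) =?= wrap(node(3,zero)).
No equations remain and no clash or occurs-check failure arose, so a unifier exists.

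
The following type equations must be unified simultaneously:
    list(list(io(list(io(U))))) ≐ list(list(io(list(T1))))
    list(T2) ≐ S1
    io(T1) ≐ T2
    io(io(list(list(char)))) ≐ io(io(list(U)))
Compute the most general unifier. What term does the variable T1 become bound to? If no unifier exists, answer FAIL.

Decompose list/1: list(io(list(io(U)))) ≐ list(io(list(T1))).
Decompose list/1: io(list(io(U))) ≐ io(list(T1)).
Decompose io/1: list(io(U)) ≐ list(T1).
Decompose list/1: io(U) ≐ T1.
Bind T1 := io(U); substituting into the one remaining equation that mentions T1 gives: io(io(U)) ≐ T2.
Bind S1 := list(T2); no other remaining equation mentions S1.
Bind T2 := io(io(U)); no other remaining equation mentions T2. Substituting into the earlier binding gives S1 := list(io(io(U))).
Decompose io/1: io(list(list(char))) ≐ io(list(U)).
Decompose io/1: list(list(char)) ≐ list(U).
Decompose list/1: list(char) ≐ U.
Bind U := list(char). Substituting into the earlier bindings gives T1 := io(list(char)), S1 := list(io(io(list(char)))), T2 := io(io(list(char))).
MGU = { T1 := io(list(char)), S1 := list(io(io(list(char)))), T2 := io(io(list(char))), U := list(char) }, so T1 := io(list(char)).

io(list(char))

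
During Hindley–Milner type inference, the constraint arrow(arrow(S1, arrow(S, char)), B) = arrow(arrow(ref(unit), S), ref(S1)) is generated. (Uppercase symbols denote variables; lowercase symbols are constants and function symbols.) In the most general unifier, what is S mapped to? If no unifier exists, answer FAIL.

FAIL

Decompose arrow/2: arrow(S1, arrow(S, char)) = arrow(ref(unit), S),  B = ref(S1).
Decompose arrow/2: S1 = ref(unit),  arrow(S, char) = S.
Bind S1 := ref(unit); substituting into the one remaining equation that mentions S1 gives: B = ref(ref(unit)).
Occurs check fails: S occurs in arrow(S, char); the equation S = arrow(S, char) has no finite solution.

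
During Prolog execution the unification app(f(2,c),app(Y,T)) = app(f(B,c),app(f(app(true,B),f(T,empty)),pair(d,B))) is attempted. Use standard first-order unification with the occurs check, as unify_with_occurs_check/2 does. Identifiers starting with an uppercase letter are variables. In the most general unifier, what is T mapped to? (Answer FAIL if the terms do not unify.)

Decompose app/2: f(2,c) = f(B,c),  app(Y,T) = app(f(app(true,B),f(T,empty)),pair(d,B)).
Decompose f/2: 2 = B,  c = c.
Bind B := 2; substituting into the one remaining equation that mentions B gives: app(Y,T) = app(f(app(true,2),f(T,empty)),pair(d,2)).
Delete trivial equation c = c.
Decompose app/2: Y = f(app(true,2),f(T,empty)),  T = pair(d,2).
Bind Y := f(app(true,2),f(T,empty)); no other remaining equation mentions Y.
Bind T := pair(d,2). Substituting into the earlier binding gives Y := f(app(true,2),f(pair(d,2),empty)).
MGU = { B = 2, Y = f(app(true,2),f(pair(d,2),empty)), T = pair(d,2) }, so T = pair(d,2).

pair(d,2)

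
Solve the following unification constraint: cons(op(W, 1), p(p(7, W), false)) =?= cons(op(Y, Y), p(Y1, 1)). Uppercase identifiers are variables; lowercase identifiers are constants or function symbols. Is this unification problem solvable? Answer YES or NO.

NO

Decompose cons/2: op(W, 1) =?= op(Y, Y),  p(p(7, W), false) =?= p(Y1, 1).
Decompose op/2: W =?= Y,  1 =?= Y.
Bind W := Y; substituting into the one remaining equation that mentions W gives: p(p(7, Y), false) =?= p(Y1, 1).
Bind Y := 1; substituting into the remaining equation gives: p(p(7, 1), false) =?= p(Y1, 1). Substituting into the earlier binding gives W := 1.
Decompose p/2: p(7, 1) =?= Y1,  false =?= 1.
Bind Y1 := p(7, 1); no other remaining equation mentions Y1.
Clash: constants false and 1 differ; no unifier exists.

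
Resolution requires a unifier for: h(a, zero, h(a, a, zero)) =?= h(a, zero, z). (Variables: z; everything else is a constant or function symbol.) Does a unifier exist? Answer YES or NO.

YES

Decompose h/3: a =?= a,  zero =?= zero,  h(a, a, zero) =?= z.
Delete trivial equation a =?= a.
Delete trivial equation zero =?= zero.
Bind z := h(a, a, zero).
No equations remain and no clash or occurs-check failure arose, so a unifier exists.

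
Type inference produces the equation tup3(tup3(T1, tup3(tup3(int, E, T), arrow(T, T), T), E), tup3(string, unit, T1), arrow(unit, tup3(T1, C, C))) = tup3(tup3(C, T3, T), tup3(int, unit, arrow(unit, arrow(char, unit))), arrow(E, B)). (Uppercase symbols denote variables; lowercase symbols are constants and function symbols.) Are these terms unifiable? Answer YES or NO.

NO

Decompose tup3/3: tup3(T1, tup3(tup3(int, E, T), arrow(T, T), T), E) = tup3(C, T3, T),  tup3(string, unit, T1) = tup3(int, unit, arrow(unit, arrow(char, unit))),  arrow(unit, tup3(T1, C, C)) = arrow(E, B).
Decompose tup3/3: T1 = C,  tup3(tup3(int, E, T), arrow(T, T), T) = T3,  E = T.
Bind T1 := C; substituting into the 2 remaining equations that mention T1 gives: tup3(string, unit, C) = tup3(int, unit, arrow(unit, arrow(char, unit))),  arrow(unit, tup3(C, C, C)) = arrow(E, B).
Bind T3 := tup3(tup3(int, E, T), arrow(T, T), T); no other remaining equation mentions T3.
Bind E := T; substituting into the one remaining equation that mentions E gives: arrow(unit, tup3(C, C, C)) = arrow(T, B). Substituting into the earlier binding gives T3 := tup3(tup3(int, T, T), arrow(T, T), T).
Decompose tup3/3: string = int,  unit = unit,  C = arrow(unit, arrow(char, unit)).
Clash: constants string and int differ; no unifier exists.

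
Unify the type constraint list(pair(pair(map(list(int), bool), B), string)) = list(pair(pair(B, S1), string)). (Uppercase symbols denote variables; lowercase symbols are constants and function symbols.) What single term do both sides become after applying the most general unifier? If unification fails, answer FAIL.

Decompose list/1: pair(pair(map(list(int), bool), B), string) = pair(pair(B, S1), string).
Decompose pair/2: pair(map(list(int), bool), B) = pair(B, S1),  string = string.
Decompose pair/2: map(list(int), bool) = B,  B = S1.
Bind B := map(list(int), bool); substituting into the one remaining equation that mentions B gives: map(list(int), bool) = S1.
Bind S1 := map(list(int), bool); no other remaining equation mentions S1.
Delete trivial equation string = string.
Applying the MGU to either side gives list(pair(pair(map(list(int), bool), map(list(int), bool)), string)).

list(pair(pair(map(list(int), bool), map(list(int), bool)), string))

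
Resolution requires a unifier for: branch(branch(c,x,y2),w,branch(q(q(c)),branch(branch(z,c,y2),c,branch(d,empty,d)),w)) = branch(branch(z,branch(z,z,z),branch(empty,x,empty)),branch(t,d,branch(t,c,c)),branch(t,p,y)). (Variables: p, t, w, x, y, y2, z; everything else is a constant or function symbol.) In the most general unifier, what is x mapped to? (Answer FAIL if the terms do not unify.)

branch(c,c,c)

Decompose branch/3: branch(c,x,y2) = branch(z,branch(z,z,z),branch(empty,x,empty)),  w = branch(t,d,branch(t,c,c)),  branch(q(q(c)),branch(branch(z,c,y2),c,branch(d,empty,d)),w) = branch(t,p,y).
Decompose branch/3: c = z,  x = branch(z,z,z),  y2 = branch(empty,x,empty).
Bind z := c; substituting into the 2 remaining equations that mention z gives: x = branch(c,c,c),  branch(q(q(c)),branch(branch(c,c,y2),c,branch(d,empty,d)),w) = branch(t,p,y).
Bind x := branch(c,c,c); substituting into the one remaining equation that mentions x gives: y2 = branch(empty,branch(c,c,c),empty).
Bind y2 := branch(empty,branch(c,c,c),empty); substituting into the one remaining equation that mentions y2 gives: branch(q(q(c)),branch(branch(c,c,branch(empty,branch(c,c,c),empty)),c,branch(d,empty,d)),w) = branch(t,p,y).
Bind w := branch(t,d,branch(t,c,c)); substituting into the remaining equation gives: branch(q(q(c)),branch(branch(c,c,branch(empty,branch(c,c,c),empty)),c,branch(d,empty,d)),branch(t,d,branch(t,c,c))) = branch(t,p,y).
Decompose branch/3: q(q(c)) = t,  branch(branch(c,c,branch(empty,branch(c,c,c),empty)),c,branch(d,empty,d)) = p,  branch(t,d,branch(t,c,c)) = y.
Bind t := q(q(c)); substituting into the one remaining equation that mentions t gives: branch(q(q(c)),d,branch(q(q(c)),c,c)) = y. Substituting into the earlier binding gives w := branch(q(q(c)),d,branch(q(q(c)),c,c)).
Bind p := branch(branch(c,c,branch(empty,branch(c,c,c),empty)),c,branch(d,empty,d)); no other remaining equation mentions p.
Bind y := branch(q(q(c)),d,branch(q(q(c)),c,c)).
MGU = { z := c, x := branch(c,c,c), y2 := branch(empty,branch(c,c,c),empty), w := branch(q(q(c)),d,branch(q(q(c)),c,c)), t := q(q(c)), p := branch(branch(c,c,branch(empty,branch(c,c,c),empty)),c,branch(d,empty,d)), y := branch(q(q(c)),d,branch(q(q(c)),c,c)) }, so x := branch(c,c,c).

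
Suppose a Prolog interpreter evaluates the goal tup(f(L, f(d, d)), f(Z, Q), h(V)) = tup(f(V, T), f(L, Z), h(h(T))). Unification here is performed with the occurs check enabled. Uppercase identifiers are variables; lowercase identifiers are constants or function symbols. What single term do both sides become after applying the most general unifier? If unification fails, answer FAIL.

Decompose tup/3: f(L, f(d, d)) = f(V, T),  f(Z, Q) = f(L, Z),  h(V) = h(h(T)).
Decompose f/2: L = V,  f(d, d) = T.
Bind L := V; substituting into the one remaining equation that mentions L gives: f(Z, Q) = f(V, Z).
Bind T := f(d, d); substituting into the one remaining equation that mentions T gives: h(V) = h(h(f(d, d))).
Decompose f/2: Z = V,  Q = Z.
Bind Z := V; substituting into the one remaining equation that mentions Z gives: Q = V.
Bind Q := V; no other remaining equation mentions Q.
Decompose h/1: V = h(f(d, d)).
Bind V := h(f(d, d)). Substituting into the earlier bindings gives L := h(f(d, d)), Z := h(f(d, d)), Q := h(f(d, d)).
Applying the MGU to either side gives tup(f(h(f(d, d)), f(d, d)), f(h(f(d, d)), h(f(d, d))), h(h(f(d, d)))).

tup(f(h(f(d, d)), f(d, d)), f(h(f(d, d)), h(f(d, d))), h(h(f(d, d))))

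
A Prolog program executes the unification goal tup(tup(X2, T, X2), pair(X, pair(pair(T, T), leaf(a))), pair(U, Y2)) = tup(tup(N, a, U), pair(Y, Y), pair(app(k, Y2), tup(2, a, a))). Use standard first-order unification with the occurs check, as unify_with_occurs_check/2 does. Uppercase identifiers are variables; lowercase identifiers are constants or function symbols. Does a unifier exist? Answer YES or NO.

YES

Decompose tup/3: tup(X2, T, X2) = tup(N, a, U),  pair(X, pair(pair(T, T), leaf(a))) = pair(Y, Y),  pair(U, Y2) = pair(app(k, Y2), tup(2, a, a)).
Decompose tup/3: X2 = N,  T = a,  X2 = U.
Bind X2 := N; substituting into the one remaining equation that mentions X2 gives: N = U.
Bind T := a; substituting into the one remaining equation that mentions T gives: pair(X, pair(pair(a, a), leaf(a))) = pair(Y, Y).
Bind N := U; no other remaining equation mentions N. Substituting into the earlier binding gives X2 := U.
Decompose pair/2: X = Y,  pair(pair(a, a), leaf(a)) = Y.
Bind X := Y; no other remaining equation mentions X.
Bind Y := pair(pair(a, a), leaf(a)); no other remaining equation mentions Y. Substituting into the earlier binding gives X := pair(pair(a, a), leaf(a)).
Decompose pair/2: U = app(k, Y2),  Y2 = tup(2, a, a).
Bind U := app(k, Y2); no other remaining equation mentions U. Substituting into the earlier bindings gives X2 := app(k, Y2), N := app(k, Y2).
Bind Y2 := tup(2, a, a). Substituting into the earlier bindings gives X2 := app(k, tup(2, a, a)), N := app(k, tup(2, a, a)), U := app(k, tup(2, a, a)).
No equations remain and no clash or occurs-check failure arose, so a unifier exists.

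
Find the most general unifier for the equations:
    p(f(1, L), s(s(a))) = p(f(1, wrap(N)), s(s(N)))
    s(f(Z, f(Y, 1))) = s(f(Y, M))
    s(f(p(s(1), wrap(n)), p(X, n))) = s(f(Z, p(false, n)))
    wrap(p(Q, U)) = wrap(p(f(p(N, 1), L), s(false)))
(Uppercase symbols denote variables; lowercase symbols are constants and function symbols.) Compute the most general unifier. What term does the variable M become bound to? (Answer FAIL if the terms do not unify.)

f(p(s(1), wrap(n)), 1)

Decompose p/2: f(1, L) = f(1, wrap(N)),  s(s(a)) = s(s(N)).
Decompose f/2: 1 = 1,  L = wrap(N).
Delete trivial equation 1 = 1.
Bind L := wrap(N); substituting into the one remaining equation that mentions L gives: wrap(p(Q, U)) = wrap(p(f(p(N, 1), wrap(N)), s(false))).
Decompose s/1: s(a) = s(N).
Decompose s/1: a = N.
Bind N := a; substituting into the one remaining equation that mentions N gives: wrap(p(Q, U)) = wrap(p(f(p(a, 1), wrap(a)), s(false))). Substituting into the earlier binding gives L := wrap(a).
Decompose s/1: f(Z, f(Y, 1)) = f(Y, M).
Decompose f/2: Z = Y,  f(Y, 1) = M.
Bind Z := Y; substituting into the one remaining equation that mentions Z gives: s(f(p(s(1), wrap(n)), p(X, n))) = s(f(Y, p(false, n))).
Bind M := f(Y, 1); no other remaining equation mentions M.
Decompose s/1: f(p(s(1), wrap(n)), p(X, n)) = f(Y, p(false, n)).
Decompose f/2: p(s(1), wrap(n)) = Y,  p(X, n) = p(false, n).
Bind Y := p(s(1), wrap(n)); no other remaining equation mentions Y. Substituting into the earlier bindings gives Z := p(s(1), wrap(n)), M := f(p(s(1), wrap(n)), 1).
Decompose p/2: X = false,  n = n.
Bind X := false; no other remaining equation mentions X.
Delete trivial equation n = n.
Decompose wrap/1: p(Q, U) = p(f(p(a, 1), wrap(a)), s(false)).
Decompose p/2: Q = f(p(a, 1), wrap(a)),  U = s(false).
Bind Q := f(p(a, 1), wrap(a)); no other remaining equation mentions Q.
Bind U := s(false).
MGU = { L ↦ wrap(a), N ↦ a, Z ↦ p(s(1), wrap(n)), M ↦ f(p(s(1), wrap(n)), 1), Y ↦ p(s(1), wrap(n)), X ↦ false, Q ↦ f(p(a, 1), wrap(a)), U ↦ s(false) }, so M ↦ f(p(s(1), wrap(n)), 1).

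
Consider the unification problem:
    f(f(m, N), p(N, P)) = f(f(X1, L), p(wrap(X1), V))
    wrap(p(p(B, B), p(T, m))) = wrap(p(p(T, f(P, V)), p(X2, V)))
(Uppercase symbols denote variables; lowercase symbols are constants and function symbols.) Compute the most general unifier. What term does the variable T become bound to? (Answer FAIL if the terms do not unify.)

f(m, m)

Decompose f/2: f(m, N) = f(X1, L),  p(N, P) = p(wrap(X1), V).
Decompose f/2: m = X1,  N = L.
Bind X1 := m; substituting into the one remaining equation that mentions X1 gives: p(N, P) = p(wrap(m), V).
Bind N := L; substituting into the one remaining equation that mentions N gives: p(L, P) = p(wrap(m), V).
Decompose p/2: L = wrap(m),  P = V.
Bind L := wrap(m); no other remaining equation mentions L. Substituting into the earlier binding gives N := wrap(m).
Bind P := V; substituting into the remaining equation gives: wrap(p(p(B, B), p(T, m))) = wrap(p(p(T, f(V, V)), p(X2, V))).
Decompose wrap/1: p(p(B, B), p(T, m)) = p(p(T, f(V, V)), p(X2, V)).
Decompose p/2: p(B, B) = p(T, f(V, V)),  p(T, m) = p(X2, V).
Decompose p/2: B = T,  B = f(V, V).
Bind B := T; substituting into the one remaining equation that mentions B gives: T = f(V, V).
Bind T := f(V, V); substituting into the remaining equation gives: p(f(V, V), m) = p(X2, V). Substituting into the earlier binding gives B := f(V, V).
Decompose p/2: f(V, V) = X2,  m = V.
Bind X2 := f(V, V); no other remaining equation mentions X2.
Bind V := m. Substituting into the earlier bindings gives P := m, B := f(m, m), T := f(m, m), X2 := f(m, m).
MGU = { X1 -> m, N -> wrap(m), L -> wrap(m), P -> m, B -> f(m, m), T -> f(m, m), X2 -> f(m, m), V -> m }, so T -> f(m, m).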